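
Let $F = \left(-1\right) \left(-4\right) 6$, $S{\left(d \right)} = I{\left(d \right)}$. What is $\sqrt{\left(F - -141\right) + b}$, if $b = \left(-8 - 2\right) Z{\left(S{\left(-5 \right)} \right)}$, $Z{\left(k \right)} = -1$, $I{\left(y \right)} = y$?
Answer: $5 \sqrt{7} \approx 13.229$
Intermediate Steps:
$S{\left(d \right)} = d$
$F = 24$ ($F = 4 \cdot 6 = 24$)
$b = 10$ ($b = \left(-8 - 2\right) \left(-1\right) = \left(-10\right) \left(-1\right) = 10$)
$\sqrt{\left(F - -141\right) + b} = \sqrt{\left(24 - -141\right) + 10} = \sqrt{\left(24 + 141\right) + 10} = \sqrt{165 + 10} = \sqrt{175} = 5 \sqrt{7}$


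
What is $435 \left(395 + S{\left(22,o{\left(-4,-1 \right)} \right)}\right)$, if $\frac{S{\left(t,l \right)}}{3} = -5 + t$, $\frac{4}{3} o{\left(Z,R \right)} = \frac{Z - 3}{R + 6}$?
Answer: $194010$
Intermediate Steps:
$o{\left(Z,R \right)} = \frac{3 \left(-3 + Z\right)}{4 \left(6 + R\right)}$ ($o{\left(Z,R \right)} = \frac{3 \frac{Z - 3}{R + 6}}{4} = \frac{3 \frac{-3 + Z}{6 + R}}{4} = \frac{3 \left(-3 + Z\right)}{4 \left(6 + R\right)}$)
$S{\left(t,l \right)} = -15 + 3 t$ ($S{\left(t,l \right)} = 3 \left(-5 + t\right) = -15 + 3 t$)
$435 \left(395 + S{\left(22,o{\left(-4,-1 \right)} \right)}\right) = 435 \left(395 + \left(-15 + 3 \cdot 22\right)\right) = 435 \left(395 + \left(-15 + 66\right)\right) = 435 \left(395 + 51\right) = 435 \cdot 446 = 194010$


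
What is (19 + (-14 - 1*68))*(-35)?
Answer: 2205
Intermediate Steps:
(19 + (-14 - 1*68))*(-35) = (19 + (-14 - 68))*(-35) = (19 - 82)*(-35) = -63*(-35) = 2205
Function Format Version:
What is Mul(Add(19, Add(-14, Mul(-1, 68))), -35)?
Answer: 2205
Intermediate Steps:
Mul(Add(19, Add(-14, Mul(-1, 68))), -35) = Mul(Add(19, Add(-14, -68)), -35) = Mul(Add(19, -82), -35) = Mul(-63, -35) = 2205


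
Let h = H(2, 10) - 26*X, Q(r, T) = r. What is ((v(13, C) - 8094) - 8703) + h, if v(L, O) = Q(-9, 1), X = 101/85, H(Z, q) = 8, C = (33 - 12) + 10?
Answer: -1430456/85 ≈ -16829.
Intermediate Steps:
C = 31 (C = 21 + 10 = 31)
X = 101/85 (X = 101*(1/85) = 101/85 ≈ 1.1882)
v(L, O) = -9
h = -1946/85 (h = 8 - 26*101/85 = 8 - 2626/85 = -1946/85 ≈ -22.894)
((v(13, C) - 8094) - 8703) + h = ((-9 - 8094) - 8703) - 1946/85 = (-8103 - 8703) - 1946/85 = -16806 - 1946/85 = -1430456/85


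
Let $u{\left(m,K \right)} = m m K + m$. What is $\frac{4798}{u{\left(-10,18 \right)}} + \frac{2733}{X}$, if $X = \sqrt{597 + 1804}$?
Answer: $\frac{2563586}{43855} \approx 58.456$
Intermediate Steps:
$u{\left(m,K \right)} = m + K m^{2}$ ($u{\left(m,K \right)} = m^{2} K + m = K m^{2} + m = m + K m^{2}$)
$X = 49$ ($X = \sqrt{2401} = 49$)
$\frac{4798}{u{\left(-10,18 \right)}} + \frac{2733}{X} = \frac{4798}{\left(-10\right) \left(1 + 18 \left(-10\right)\right)} + \frac{2733}{49} = \frac{4798}{\left(-10\right) \left(1 - 180\right)} + 2733 \cdot \frac{1}{49} = \frac{4798}{\left(-10\right) \left(-179\right)} + \frac{2733}{49} = \frac{4798}{1790} + \frac{2733}{49} = 4798 \cdot \frac{1}{1790} + \frac{2733}{49} = \frac{2399}{895} + \frac{2733}{49} = \frac{2563586}{43855}$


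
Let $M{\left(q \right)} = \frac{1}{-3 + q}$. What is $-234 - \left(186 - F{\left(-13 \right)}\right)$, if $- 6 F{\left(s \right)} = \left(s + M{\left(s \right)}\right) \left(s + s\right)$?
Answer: $- \frac{22877}{48} \approx -476.6$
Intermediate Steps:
$F{\left(s \right)} = - \frac{s \left(s + \frac{1}{-3 + s}\right)}{3}$ ($F{\left(s \right)} = - \frac{\left(s + \frac{1}{-3 + s}\right) \left(s + s\right)}{6} = - \frac{\left(s + \frac{1}{-3 + s}\right) 2 s}{6} = - \frac{2 s \left(s + \frac{1}{-3 + s}\right)}{6} = - \frac{s \left(s + \frac{1}{-3 + s}\right)}{3}$)
$-234 - \left(186 - F{\left(-13 \right)}\right) = -234 - \left(186 - \left(-1\right) \left(-13\right) \frac{1}{-9 + 3 \left(-13\right)} \left(1 - 13 \left(-3 - 13\right)\right)\right) = -234 - \left(186 - \left(-1\right) \left(-13\right) \frac{1}{-9 - 39} \left(1 - -208\right)\right) = -234 - \left(186 - \left(-1\right) \left(-13\right) \frac{1}{-48} \left(1 + 208\right)\right) = -234 - \left(186 - \left(-1\right) \left(-13\right) \left(- \frac{1}{48}\right) 209\right) = -234 - \left(186 - - \frac{2717}{48}\right) = -234 - \left(186 + \frac{2717}{48}\right) = -234 - \frac{11645}{48} = - \frac{22877}{48}$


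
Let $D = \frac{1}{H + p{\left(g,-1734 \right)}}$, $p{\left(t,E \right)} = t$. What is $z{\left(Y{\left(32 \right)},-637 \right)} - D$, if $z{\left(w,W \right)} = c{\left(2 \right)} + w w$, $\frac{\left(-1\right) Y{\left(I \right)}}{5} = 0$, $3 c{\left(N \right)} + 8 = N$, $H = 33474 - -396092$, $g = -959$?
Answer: $- \frac{857215}{428607} \approx -2.0$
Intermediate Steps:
$H = 429566$ ($H = 33474 + 396092 = 429566$)
$c{\left(N \right)} = - \frac{8}{3} + \frac{N}{3}$
$Y{\left(I \right)} = 0$ ($Y{\left(I \right)} = \left(-5\right) 0 = 0$)
$z{\left(w,W \right)} = -2 + w^{2}$ ($z{\left(w,W \right)} = \left(- \frac{8}{3} + \frac{1}{3} \cdot 2\right) + w w = \left(- \frac{8}{3} + \frac{2}{3}\right) + w^{2} = -2 + w^{2}$)
$D = \frac{1}{428607}$ ($D = \frac{1}{429566 - 959} = \frac{1}{428607} \approx 2.3331 \cdot 10^{-6}$)
$z{\left(Y{\left(32 \right)},-637 \right)} - D = \left(-2 + 0^{2}\right) - \frac{1}{428607} = \left(-2 + 0\right) - \frac{1}{428607} = -2 - \frac{1}{428607} = - \frac{857215}{428607}$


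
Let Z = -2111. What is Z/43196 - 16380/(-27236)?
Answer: 162513821/294121564 ≈ 0.55254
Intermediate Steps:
Z/43196 - 16380/(-27236) = -2111/43196 - 16380/(-27236) = -2111*1/43196 - 16380*(-1/27236) = -2111/43196 + 4095/6809 = 162513821/294121564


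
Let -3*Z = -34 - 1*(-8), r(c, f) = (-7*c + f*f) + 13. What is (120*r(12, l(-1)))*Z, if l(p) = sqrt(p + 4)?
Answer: -70720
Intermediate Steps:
l(p) = sqrt(4 + p)
r(c, f) = 13 + f**2 - 7*c (r(c, f) = (-7*c + f**2) + 13 = (f**2 - 7*c) + 13 = 13 + f**2 - 7*c)
Z = 26/3 (Z = -(-34 - 1*(-8))/3 = -(-34 + 8)/3 = -1/3*(-26) = 26/3 ≈ 8.6667)
(120*r(12, l(-1)))*Z = (120*(13 + (sqrt(4 - 1))**2 - 7*12))*(26/3) = (120*(13 + (sqrt(3))**2 - 84))*(26/3) = (120*(13 + 3 - 84))*(26/3) = (120*(-68))*(26/3) = -8160*26/3 = -70720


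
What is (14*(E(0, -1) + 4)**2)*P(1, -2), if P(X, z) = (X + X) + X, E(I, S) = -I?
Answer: 672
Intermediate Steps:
P(X, z) = 3*X (P(X, z) = 2*X + X = 3*X)
(14*(E(0, -1) + 4)**2)*P(1, -2) = (14*(-1*0 + 4)**2)*(3*1) = (14*(0 + 4)**2)*3 = (14*4**2)*3 = (14*16)*3 = 224*3 = 672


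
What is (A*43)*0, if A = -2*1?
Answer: 0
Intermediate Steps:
A = -2
(A*43)*0 = -2*43*0 = -86*0 = 0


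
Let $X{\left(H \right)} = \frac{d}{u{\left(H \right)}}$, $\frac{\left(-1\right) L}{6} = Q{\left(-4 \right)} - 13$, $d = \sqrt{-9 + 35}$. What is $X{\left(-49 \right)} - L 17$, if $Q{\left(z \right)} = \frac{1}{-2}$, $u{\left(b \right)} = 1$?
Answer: $-1377 + \sqrt{26} \approx -1371.9$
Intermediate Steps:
$d = \sqrt{26} \approx 5.099$
$Q{\left(z \right)} = - \frac{1}{2}$
$L = 81$ ($L = - 6 \left(- \frac{1}{2} - 13\right) = \left(-6\right) \left(- \frac{27}{2}\right) = 81$)
$X{\left(H \right)} = \sqrt{26}$ ($X{\left(H \right)} = \frac{\sqrt{26}}{1} = \sqrt{26} \cdot 1 = \sqrt{26}$)
$X{\left(-49 \right)} - L 17 = \sqrt{26} - 81 \cdot 17 = \sqrt{26} - 1377 = -1377 + \sqrt{26}$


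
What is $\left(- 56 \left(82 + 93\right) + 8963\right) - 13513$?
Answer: $-14350$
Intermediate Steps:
$\left(- 56 \left(82 + 93\right) + 8963\right) - 13513 = \left(\left(-56\right) 175 + 8963\right) - 13513 = \left(-9800 + 8963\right) - 13513 = -837 - 13513 = -14350$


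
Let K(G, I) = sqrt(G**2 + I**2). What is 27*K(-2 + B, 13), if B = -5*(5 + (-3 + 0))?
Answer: 27*sqrt(313) ≈ 477.68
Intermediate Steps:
B = -10 (B = -5*(5 - 3) = -5*2 = -10)
27*K(-2 + B, 13) = 27*sqrt((-2 - 10)**2 + 13**2) = 27*sqrt((-12)**2 + 169) = 27*sqrt(144 + 169) = 27*sqrt(313)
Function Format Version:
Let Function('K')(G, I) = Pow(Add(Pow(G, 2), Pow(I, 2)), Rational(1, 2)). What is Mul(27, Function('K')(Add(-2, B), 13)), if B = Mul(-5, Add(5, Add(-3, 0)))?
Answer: Mul(27, Pow(313, Rational(1, 2))) ≈ 477.68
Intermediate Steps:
B = -10 (B = Mul(-5, Add(5, -3)) = Mul(-5, 2) = -10)
Mul(27, Function('K')(Add(-2, B), 13)) = Mul(27, Pow(Add(Pow(Add(-2, -10), 2), Pow(13, 2)), Rational(1, 2))) = Mul(27, Pow(Add(Pow(-12, 2), 169), Rational(1, 2))) = Mul(27, Pow(Add(144, 169), Rational(1, 2))) = Mul(27, Pow(313, Rational(1, 2)))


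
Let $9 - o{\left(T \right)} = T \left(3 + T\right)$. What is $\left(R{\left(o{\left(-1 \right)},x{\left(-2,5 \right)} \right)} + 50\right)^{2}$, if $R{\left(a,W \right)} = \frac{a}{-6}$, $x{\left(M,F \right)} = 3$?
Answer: $\frac{83521}{36} \approx 2320.0$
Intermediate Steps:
$o{\left(T \right)} = 9 - T \left(3 + T\right)$
$R{\left(a,W \right)} = - \frac{a}{6}$ ($R{\left(a,W \right)} = a \left(- \frac{1}{6}\right) = - \frac{a}{6}$)
$\left(R{\left(o{\left(-1 \right)},x{\left(-2,5 \right)} \right)} + 50\right)^{2} = \left(- \frac{9 - \left(-1\right)^{2} - -3}{6} + 50\right)^{2} = \left(- \frac{9 - 1 + 3}{6} + 50\right)^{2} = \left(\left(- \frac{1}{6}\right) 11 + 50\right)^{2} = \left(- \frac{11}{6} + 50\right)^{2} = \left(\frac{289}{6}\right)^{2} = \frac{83521}{36}$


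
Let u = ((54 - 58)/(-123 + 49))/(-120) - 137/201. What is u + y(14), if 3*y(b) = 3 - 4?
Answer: -151027/148740 ≈ -1.0154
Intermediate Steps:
u = -101447/148740 (u = -4/(-74)*(-1/120) - 137*1/201 = -4*(-1/74)*(-1/120) - 137/201 = (2/37)*(-1/120) - 137/201 = -1/2220 - 137/201 = -101447/148740 ≈ -0.68204)
y(b) = -⅓ (y(b) = (3 - 4)/3 = (⅓)*(-1) = -⅓)
u + y(14) = -101447/148740 - ⅓ = -151027/148740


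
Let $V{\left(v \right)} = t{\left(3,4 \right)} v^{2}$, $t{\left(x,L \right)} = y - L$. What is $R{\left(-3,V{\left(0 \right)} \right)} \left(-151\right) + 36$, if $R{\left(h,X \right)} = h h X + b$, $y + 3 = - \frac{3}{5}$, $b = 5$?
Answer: $-719$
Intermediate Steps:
$y = - \frac{18}{5}$ ($y = -3 - \frac{3}{5} = - \frac{18}{5} \approx -3.6$)
$t{\left(x,L \right)} = - \frac{18}{5} - L$
$V{\left(v \right)} = - \frac{38 v^{2}}{5}$ ($V{\left(v \right)} = \left(- \frac{18}{5} - 4\right) v^{2} = - \frac{38 v^{2}}{5}$)
$R{\left(h,X \right)} = 5 + X h^{2}$ ($R{\left(h,X \right)} = h h X + 5 = h^{2} X + 5 = X h^{2} + 5 = 5 + X h^{2}$)
$R{\left(-3,V{\left(0 \right)} \right)} \left(-151\right) + 36 = \left(5 + - \frac{38 \cdot 0^{2}}{5} \left(-3\right)^{2}\right) \left(-151\right) + 36 = \left(5 + \left(- \frac{38}{5}\right) 0 \cdot 9\right) \left(-151\right) + 36 = \left(5 + 0 \cdot 9\right) \left(-151\right) + 36 = \left(5 + 0\right) \left(-151\right) + 36 = 5 \left(-151\right) + 36 = -755 + 36 = -719$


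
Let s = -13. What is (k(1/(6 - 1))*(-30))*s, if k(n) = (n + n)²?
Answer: 312/5 ≈ 62.400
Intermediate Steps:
k(n) = 4*n² (k(n) = (2*n)² = 4*n²)
(k(1/(6 - 1))*(-30))*s = ((4*(1/(6 - 1))²)*(-30))*(-13) = ((4*(1/5)²)*(-30))*(-13) = ((4*(⅕)²)*(-30))*(-13) = ((4*(1/25))*(-30))*(-13) = ((4/25)*(-30))*(-13) = -24/5*(-13) = 312/5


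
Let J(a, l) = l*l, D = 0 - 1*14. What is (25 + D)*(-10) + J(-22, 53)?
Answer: 2699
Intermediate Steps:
D = -14 (D = 0 - 14 = -14)
J(a, l) = l**2
(25 + D)*(-10) + J(-22, 53) = (25 - 14)*(-10) + 53**2 = 11*(-10) + 2809 = -110 + 2809 = 2699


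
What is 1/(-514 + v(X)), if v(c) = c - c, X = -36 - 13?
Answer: -1/514 ≈ -0.0019455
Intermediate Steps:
X = -49
v(c) = 0
1/(-514 + v(X)) = 1/(-514 + 0) = 1/(-514) = -1/514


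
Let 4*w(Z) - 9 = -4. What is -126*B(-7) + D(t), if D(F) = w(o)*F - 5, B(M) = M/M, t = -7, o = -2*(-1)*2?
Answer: -559/4 ≈ -139.75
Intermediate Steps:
o = 4 (o = 2*2 = 4)
w(Z) = 5/4 (w(Z) = 9/4 + (1/4)*(-4) = 9/4 - 1 = 5/4)
B(M) = 1
D(F) = -5 + 5*F/4 (D(F) = 5*F/4 - 5 = -5 + 5*F/4)
-126*B(-7) + D(t) = -126*1 + (-5 + (5/4)*(-7)) = -126 + (-5 - 35/4) = -126 - 55/4 = -559/4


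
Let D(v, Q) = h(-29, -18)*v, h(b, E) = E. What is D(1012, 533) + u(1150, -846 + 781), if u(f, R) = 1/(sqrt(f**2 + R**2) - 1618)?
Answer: -23520482602/1291199 - 5*sqrt(53069)/1291199 ≈ -18216.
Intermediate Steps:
D(v, Q) = -18*v
u(f, R) = 1/(-1618 + sqrt(R**2 + f**2)) (u(f, R) = 1/(sqrt(R**2 + f**2) - 1618) = 1/(-1618 + sqrt(R**2 + f**2)))
D(1012, 533) + u(1150, -846 + 781) = -18*1012 + 1/(-1618 + sqrt((-846 + 781)**2 + 1150**2)) = -18216 + 1/(-1618 + sqrt((-65)**2 + 1322500)) = -18216 + 1/(-1618 + sqrt(4225 + 1322500)) = -18216 + 1/(-1618 + sqrt(1326725)) = -18216 + 1/(-1618 + 5*sqrt(53069))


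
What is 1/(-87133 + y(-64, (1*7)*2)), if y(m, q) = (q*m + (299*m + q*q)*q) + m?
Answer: -1/353253 ≈ -2.8308e-6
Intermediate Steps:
y(m, q) = m + m*q + q*(q² + 299*m) (y(m, q) = (m*q + (299*m + q²)*q) + m = (m*q + (q² + 299*m)*q) + m = (m*q + q*(q² + 299*m)) + m = m + m*q + q*(q² + 299*m))
1/(-87133 + y(-64, (1*7)*2)) = 1/(-87133 + (-64 + ((1*7)*2)³ + 300*(-64)*((1*7)*2))) = 1/(-87133 + (-64 + (7*2)³ + 300*(-64)*(7*2))) = 1/(-87133 + (-64 + 14³ + 300*(-64)*14)) = 1/(-87133 + (-64 + 2744 - 268800)) = 1/(-87133 - 266120) = 1/(-353253) = -1/353253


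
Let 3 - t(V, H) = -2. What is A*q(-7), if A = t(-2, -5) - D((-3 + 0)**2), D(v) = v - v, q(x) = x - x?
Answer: 0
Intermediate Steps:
t(V, H) = 5 (t(V, H) = 3 - 1*(-2) = 3 + 2 = 5)
q(x) = 0
D(v) = 0
A = 5 (A = 5 - 1*0 = 5 + 0 = 5)
A*q(-7) = 5*0 = 0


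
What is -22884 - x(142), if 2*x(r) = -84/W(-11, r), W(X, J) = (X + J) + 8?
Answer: -3180834/139 ≈ -22884.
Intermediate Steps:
W(X, J) = 8 + J + X (W(X, J) = (J + X) + 8 = 8 + J + X)
x(r) = -42/(-3 + r) (x(r) = (-84/(8 + r - 11))/2 = (-84/(-3 + r))/2 = -42/(-3 + r))
-22884 - x(142) = -22884 - (-42)/(-3 + 142) = -22884 - (-42)/139 = -22884 - 1*(-42/139) = -22884 + 42/139 = -3180834/139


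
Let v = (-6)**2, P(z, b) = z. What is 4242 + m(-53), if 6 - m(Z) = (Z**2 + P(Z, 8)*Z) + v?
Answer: -1406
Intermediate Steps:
v = 36
m(Z) = -30 - 2*Z**2 (m(Z) = 6 - ((Z**2 + Z*Z) + 36) = 6 - ((Z**2 + Z**2) + 36) = 6 - (2*Z**2 + 36) = 6 - (36 + 2*Z**2) = 6 + (-36 - 2*Z**2) = -30 - 2*Z**2)
4242 + m(-53) = 4242 + (-30 - 2*(-53)**2) = 4242 + (-30 - 2*2809) = 4242 + (-30 - 5618) = 4242 - 5648 = -1406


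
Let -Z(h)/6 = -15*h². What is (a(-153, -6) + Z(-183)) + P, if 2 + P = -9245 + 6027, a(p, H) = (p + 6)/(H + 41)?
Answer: 15053929/5 ≈ 3.0108e+6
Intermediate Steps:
a(p, H) = (6 + p)/(41 + H)
P = -3220 (P = -2 + (-9245 + 6027) = -2 - 3218 = -3220)
Z(h) = 90*h² (Z(h) = -(-90)*h² = 90*h²)
(a(-153, -6) + Z(-183)) + P = ((6 - 153)/(41 - 6) + 90*(-183)²) - 3220 = (-147/35 + 90*33489) - 3220 = ((1/35)*(-147) + 3014010) - 3220 = (-21/5 + 3014010) - 3220 = 15070029/5 - 3220 = 15053929/5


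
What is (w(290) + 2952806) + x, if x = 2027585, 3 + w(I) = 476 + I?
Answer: 4981154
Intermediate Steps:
w(I) = 473 + I (w(I) = -3 + (476 + I) = 473 + I)
(w(290) + 2952806) + x = ((473 + 290) + 2952806) + 2027585 = (763 + 2952806) + 2027585 = 2953569 + 2027585 = 4981154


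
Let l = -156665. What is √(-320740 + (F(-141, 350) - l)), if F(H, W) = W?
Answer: 5*I*√6549 ≈ 404.63*I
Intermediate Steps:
√(-320740 + (F(-141, 350) - l)) = √(-320740 + (350 - 1*(-156665))) = √(-320740 + (350 + 156665)) = √(-320740 + 157015) = √(-163725) = 5*I*√6549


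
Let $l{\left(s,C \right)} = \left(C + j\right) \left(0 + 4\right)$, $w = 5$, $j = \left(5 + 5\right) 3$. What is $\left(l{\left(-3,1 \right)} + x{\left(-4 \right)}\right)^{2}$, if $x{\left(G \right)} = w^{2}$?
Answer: $22201$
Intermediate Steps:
$j = 30$ ($j = 10 \cdot 3 = 30$)
$x{\left(G \right)} = 25$ ($x{\left(G \right)} = 5^{2} = 25$)
$l{\left(s,C \right)} = 120 + 4 C$ ($l{\left(s,C \right)} = \left(C + 30\right) \left(0 + 4\right) = \left(30 + C\right) 4 = 120 + 4 C$)
$\left(l{\left(-3,1 \right)} + x{\left(-4 \right)}\right)^{2} = \left(\left(120 + 4 \cdot 1\right) + 25\right)^{2} = \left(\left(120 + 4\right) + 25\right)^{2} = \left(124 + 25\right)^{2} = 149^{2} = 22201$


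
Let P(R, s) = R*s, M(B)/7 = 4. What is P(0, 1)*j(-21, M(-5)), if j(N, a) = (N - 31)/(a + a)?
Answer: 0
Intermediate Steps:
M(B) = 28 (M(B) = 7*4 = 28)
j(N, a) = (-31 + N)/(2*a) (j(N, a) = (-31 + N)/((2*a)) = (-31 + N)*(1/(2*a)) = (-31 + N)/(2*a))
P(0, 1)*j(-21, M(-5)) = (0*1)*((1/2)*(-31 - 21)/28) = 0*((1/2)*(1/28)*(-52)) = 0*(-13/14) = 0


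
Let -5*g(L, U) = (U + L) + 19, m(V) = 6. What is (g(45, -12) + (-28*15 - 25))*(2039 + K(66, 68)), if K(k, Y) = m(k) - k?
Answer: -4506183/5 ≈ -9.0124e+5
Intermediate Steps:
K(k, Y) = 6 - k
g(L, U) = -19/5 - L/5 - U/5 (g(L, U) = -((U + L) + 19)/5 = -((L + U) + 19)/5 = -(19 + L + U)/5 = -19/5 - L/5 - U/5)
(g(45, -12) + (-28*15 - 25))*(2039 + K(66, 68)) = ((-19/5 - ⅕*45 - ⅕*(-12)) + (-28*15 - 25))*(2039 + (6 - 1*66)) = ((-19/5 - 9 + 12/5) + (-420 - 25))*(2039 + (6 - 66)) = (-52/5 - 445)*(2039 - 60) = -2277/5*1979 = -4506183/5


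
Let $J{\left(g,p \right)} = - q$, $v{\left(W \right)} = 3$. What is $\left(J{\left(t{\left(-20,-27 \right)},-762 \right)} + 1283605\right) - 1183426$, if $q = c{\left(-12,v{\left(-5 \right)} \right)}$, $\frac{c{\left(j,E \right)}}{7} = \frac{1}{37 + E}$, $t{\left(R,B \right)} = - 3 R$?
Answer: $\frac{4007153}{40} \approx 1.0018 \cdot 10^{5}$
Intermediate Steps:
$c{\left(j,E \right)} = \frac{7}{37 + E}$
$q = \frac{7}{40}$ ($q = \frac{7}{37 + 3} = \frac{7}{40} \approx 0.175$)
$J{\left(g,p \right)} = - \frac{7}{40}$ ($J{\left(g,p \right)} = \left(-1\right) \frac{7}{40} = - \frac{7}{40}$)
$\left(J{\left(t{\left(-20,-27 \right)},-762 \right)} + 1283605\right) - 1183426 = \left(- \frac{7}{40} + 1283605\right) - 1183426 = \frac{51344193}{40} - 1183426 = \frac{4007153}{40}$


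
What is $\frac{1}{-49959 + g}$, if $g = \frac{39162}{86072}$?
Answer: $- \frac{43036}{2150015943} \approx -2.0017 \cdot 10^{-5}$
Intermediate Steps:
$g = \frac{19581}{43036}$ ($g = 39162 \cdot \frac{1}{86072} = \frac{19581}{43036} \approx 0.45499$)
$\frac{1}{-49959 + g} = \frac{1}{-49959 + \frac{19581}{43036}} = \frac{1}{- \frac{2150015943}{43036}} = - \frac{43036}{2150015943}$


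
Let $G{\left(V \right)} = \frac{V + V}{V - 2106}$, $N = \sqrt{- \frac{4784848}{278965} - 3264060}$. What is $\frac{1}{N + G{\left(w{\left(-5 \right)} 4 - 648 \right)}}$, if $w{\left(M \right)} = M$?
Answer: $\frac{64616383985}{437928385092428843} - \frac{1923769 i \sqrt{63503821542948955}}{875856770184857686} \approx 1.4755 \cdot 10^{-7} - 0.0005535 i$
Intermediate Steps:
$N = \frac{2 i \sqrt{63503821542948955}}{278965}$ ($N = \sqrt{\left(-4784848\right) \frac{1}{278965} - 3264060} = \sqrt{- \frac{4784848}{278965} - 3264060} = \sqrt{- \frac{910563282748}{278965}} = \frac{2 i \sqrt{63503821542948955}}{278965} \approx 1806.7 i$)
$G{\left(V \right)} = \frac{2 V}{-2106 + V}$
$\frac{1}{N + G{\left(w{\left(-5 \right)} 4 - 648 \right)}} = \frac{1}{\frac{2 i \sqrt{63503821542948955}}{278965} + \frac{2 \left(\left(-5\right) 4 - 648\right)}{-2106 - 668}} = \frac{1}{\frac{2 i \sqrt{63503821542948955}}{278965} + \frac{2 \left(-20 - 648\right)}{-2106 - 668}} = \frac{1}{\frac{2 i \sqrt{63503821542948955}}{278965} + 2 \left(-668\right) \frac{1}{-2106 - 668}} = \frac{1}{\frac{2 i \sqrt{63503821542948955}}{278965} + 2 \left(-668\right) \frac{1}{-2774}} = \frac{1}{\frac{2 i \sqrt{63503821542948955}}{278965} + 2 \left(-668\right) \left(- \frac{1}{2774}\right)} = \frac{1}{\frac{2 i \sqrt{63503821542948955}}{278965} + \frac{668}{1387}} = \frac{1}{\frac{668}{1387} + \frac{2 i \sqrt{63503821542948955}}{278965}}$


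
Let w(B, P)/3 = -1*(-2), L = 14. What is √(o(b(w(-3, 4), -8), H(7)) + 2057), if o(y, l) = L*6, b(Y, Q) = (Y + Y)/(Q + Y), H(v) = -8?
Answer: √2141 ≈ 46.271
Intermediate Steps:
w(B, P) = 6 (w(B, P) = 3*(-1*(-2)) = 3*2 = 6)
b(Y, Q) = 2*Y/(Q + Y) (b(Y, Q) = (2*Y)/(Q + Y) = 2*Y/(Q + Y))
o(y, l) = 84 (o(y, l) = 14*6 = 84)
√(o(b(w(-3, 4), -8), H(7)) + 2057) = √(84 + 2057) = √2141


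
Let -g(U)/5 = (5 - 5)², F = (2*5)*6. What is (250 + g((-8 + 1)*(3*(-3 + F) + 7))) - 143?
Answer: 107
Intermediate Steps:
F = 60 (F = 10*6 = 60)
g(U) = 0 (g(U) = -5*(5 - 5)² = -5*0² = -5*0 = 0)
(250 + g((-8 + 1)*(3*(-3 + F) + 7))) - 143 = (250 + 0) - 143 = 250 - 143 = 107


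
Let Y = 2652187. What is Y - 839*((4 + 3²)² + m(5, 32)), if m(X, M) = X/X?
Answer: 2509557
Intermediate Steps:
m(X, M) = 1
Y - 839*((4 + 3²)² + m(5, 32)) = 2652187 - 839*((4 + 3²)² + 1) = 2652187 - 839*((4 + 9)² + 1) = 2652187 - 839*(13² + 1) = 2652187 - 839*(169 + 1) = 2652187 - 839*170 = 2652187 - 142630 = 2509557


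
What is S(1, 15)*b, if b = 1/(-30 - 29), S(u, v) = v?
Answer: -15/59 ≈ -0.25424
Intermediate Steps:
b = -1/59 (b = 1/(-59) = -1/59 ≈ -0.016949)
S(1, 15)*b = 15*(-1/59) = -15/59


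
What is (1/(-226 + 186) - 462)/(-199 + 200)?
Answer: -18481/40 ≈ -462.02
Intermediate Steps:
(1/(-226 + 186) - 462)/(-199 + 200) = (1/(-40) - 462)/1 = (-1/40 - 462)*1 = -18481/40*1 = -18481/40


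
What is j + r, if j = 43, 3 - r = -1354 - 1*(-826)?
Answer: 574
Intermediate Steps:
r = 531 (r = 3 - (-1354 - 1*(-826)) = 3 - (-1354 + 826) = 3 - 1*(-528) = 3 + 528 = 531)
j + r = 43 + 531 = 574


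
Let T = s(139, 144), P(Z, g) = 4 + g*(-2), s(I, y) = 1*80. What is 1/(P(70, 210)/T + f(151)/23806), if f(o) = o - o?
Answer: -5/26 ≈ -0.19231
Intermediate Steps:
s(I, y) = 80
P(Z, g) = 4 - 2*g
f(o) = 0
T = 80
1/(P(70, 210)/T + f(151)/23806) = 1/((4 - 2*210)/80 + 0/23806) = 1/((4 - 420)*(1/80) + 0*(1/23806)) = 1/(-416*1/80 + 0) = 1/(-26/5 + 0) = 1/(-26/5) = -5/26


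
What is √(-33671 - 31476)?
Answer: I*√65147 ≈ 255.24*I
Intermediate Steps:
√(-33671 - 31476) = √(-65147) = I*√65147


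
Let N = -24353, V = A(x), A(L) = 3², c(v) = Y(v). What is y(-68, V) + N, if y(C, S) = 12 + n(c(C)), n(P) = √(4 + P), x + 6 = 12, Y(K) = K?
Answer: -24341 + 8*I ≈ -24341.0 + 8.0*I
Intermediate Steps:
c(v) = v
x = 6 (x = -6 + 12 = 6)
A(L) = 9
V = 9
y(C, S) = 12 + √(4 + C)
y(-68, V) + N = (12 + √(4 - 68)) - 24353 = (12 + √(-64)) - 24353 = (12 + 8*I) - 24353 = -24341 + 8*I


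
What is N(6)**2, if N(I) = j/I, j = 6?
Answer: 1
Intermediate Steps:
N(I) = 6/I
N(6)**2 = (6/6)**2 = (6*(1/6))**2 = 1**2 = 1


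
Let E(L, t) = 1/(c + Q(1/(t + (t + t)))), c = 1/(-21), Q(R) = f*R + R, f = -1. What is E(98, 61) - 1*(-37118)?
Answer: 37097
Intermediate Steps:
Q(R) = 0 (Q(R) = -R + R = 0)
c = -1/21 ≈ -0.047619
E(L, t) = -21 (E(L, t) = 1/(-1/21 + 0) = 1/(-1/21) = -21)
E(98, 61) - 1*(-37118) = -21 - 1*(-37118) = -21 + 37118 = 37097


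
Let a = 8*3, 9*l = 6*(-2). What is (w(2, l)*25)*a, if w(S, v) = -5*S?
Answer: -6000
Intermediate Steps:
l = -4/3 (l = (6*(-2))/9 = (⅑)*(-12) = -4/3 ≈ -1.3333)
a = 24
(w(2, l)*25)*a = (-5*2*25)*24 = -10*25*24 = -250*24 = -6000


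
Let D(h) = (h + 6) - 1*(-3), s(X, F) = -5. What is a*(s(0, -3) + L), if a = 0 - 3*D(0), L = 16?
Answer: -297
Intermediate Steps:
D(h) = 9 + h (D(h) = (6 + h) + 3 = 9 + h)
a = -27 (a = 0 - 3*(9 + 0) = 0 - 3*9 = 0 - 27 = -27)
a*(s(0, -3) + L) = -27*(-5 + 16) = -27*11 = -297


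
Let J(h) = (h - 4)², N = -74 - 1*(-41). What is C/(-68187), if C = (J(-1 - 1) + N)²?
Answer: -3/22729 ≈ -0.00013199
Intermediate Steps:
N = -33 (N = -74 + 41 = -33)
J(h) = (-4 + h)²
C = 9 (C = ((-4 + (-1 - 1))² - 33)² = ((-4 - 2)² - 33)² = ((-6)² - 33)² = (36 - 33)² = 3² = 9)
C/(-68187) = 9/(-68187) = 9*(-1/68187) = -3/22729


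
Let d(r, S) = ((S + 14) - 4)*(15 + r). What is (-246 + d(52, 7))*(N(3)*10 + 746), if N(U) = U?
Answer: 692968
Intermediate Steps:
d(r, S) = (10 + S)*(15 + r) (d(r, S) = ((14 + S) - 4)*(15 + r) = (10 + S)*(15 + r))
(-246 + d(52, 7))*(N(3)*10 + 746) = (-246 + (150 + 10*52 + 15*7 + 7*52))*(3*10 + 746) = (-246 + (150 + 520 + 105 + 364))*(30 + 746) = (-246 + 1139)*776 = 893*776 = 692968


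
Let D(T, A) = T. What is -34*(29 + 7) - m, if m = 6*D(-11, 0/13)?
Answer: -1158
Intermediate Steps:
m = -66 (m = 6*(-11) = -66)
-34*(29 + 7) - m = -34*(29 + 7) - 1*(-66) = -34*36 + 66 = -1224 + 66 = -1158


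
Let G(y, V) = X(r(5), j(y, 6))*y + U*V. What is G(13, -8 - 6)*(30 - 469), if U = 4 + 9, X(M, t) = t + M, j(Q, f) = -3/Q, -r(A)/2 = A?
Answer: 138285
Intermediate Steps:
r(A) = -2*A
X(M, t) = M + t
U = 13
G(y, V) = 13*V + y*(-10 - 3/y) (G(y, V) = (-2*5 - 3/y)*y + 13*V = (-10 - 3/y)*y + 13*V = y*(-10 - 3/y) + 13*V = 13*V + y*(-10 - 3/y))
G(13, -8 - 6)*(30 - 469) = (-3 - 10*13 + 13*(-8 - 6))*(30 - 469) = (-3 - 130 + 13*(-14))*(-439) = (-3 - 130 - 182)*(-439) = -315*(-439) = 138285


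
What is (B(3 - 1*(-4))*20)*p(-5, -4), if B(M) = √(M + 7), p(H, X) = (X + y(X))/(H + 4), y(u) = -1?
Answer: 100*√14 ≈ 374.17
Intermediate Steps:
p(H, X) = (-1 + X)/(4 + H) (p(H, X) = (X - 1)/(H + 4) = (-1 + X)/(4 + H))
B(M) = √(7 + M)
(B(3 - 1*(-4))*20)*p(-5, -4) = (√(7 + (3 - 1*(-4)))*20)*((-1 - 4)/(4 - 5)) = (√(7 + (3 + 4))*20)*(-5/(-1)) = (√(7 + 7)*20)*(-1*(-5)) = (√14*20)*5 = (20*√14)*5 = 100*√14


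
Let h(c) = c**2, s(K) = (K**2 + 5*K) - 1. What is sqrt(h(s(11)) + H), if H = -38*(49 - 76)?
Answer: sqrt(31651) ≈ 177.91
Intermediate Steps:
s(K) = -1 + K**2 + 5*K
H = 1026 (H = -38*(-27) = 1026)
sqrt(h(s(11)) + H) = sqrt((-1 + 11**2 + 5*11)**2 + 1026) = sqrt((-1 + 121 + 55)**2 + 1026) = sqrt(175**2 + 1026) = sqrt(30625 + 1026) = sqrt(31651)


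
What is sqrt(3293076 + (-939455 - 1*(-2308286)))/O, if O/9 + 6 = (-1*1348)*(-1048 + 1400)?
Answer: -sqrt(4661907)/4270518 ≈ -0.00050559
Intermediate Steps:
O = -4270518 (O = -54 + 9*((-1*1348)*(-1048 + 1400)) = -54 + 9*(-1348*352) = -54 + 9*(-474496) = -54 - 4270464 = -4270518)
sqrt(3293076 + (-939455 - 1*(-2308286)))/O = sqrt(3293076 + (-939455 - 1*(-2308286)))/(-4270518) = sqrt(3293076 + (-939455 + 2308286))*(-1/4270518) = sqrt(3293076 + 1368831)*(-1/4270518) = sqrt(4661907)*(-1/4270518) = -sqrt(4661907)/4270518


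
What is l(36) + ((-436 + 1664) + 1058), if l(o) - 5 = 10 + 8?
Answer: 2309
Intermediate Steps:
l(o) = 23 (l(o) = 5 + (10 + 8) = 5 + 18 = 23)
l(36) + ((-436 + 1664) + 1058) = 23 + ((-436 + 1664) + 1058) = 23 + (1228 + 1058) = 23 + 2286 = 2309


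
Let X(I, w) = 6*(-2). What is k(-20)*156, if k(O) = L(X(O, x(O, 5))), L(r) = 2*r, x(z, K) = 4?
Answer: -3744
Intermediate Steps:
X(I, w) = -12
k(O) = -24 (k(O) = 2*(-12) = -24)
k(-20)*156 = -24*156 = -3744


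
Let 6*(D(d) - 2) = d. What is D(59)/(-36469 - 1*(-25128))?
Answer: -71/68046 ≈ -0.0010434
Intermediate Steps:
D(d) = 2 + d/6
D(59)/(-36469 - 1*(-25128)) = (2 + (1/6)*59)/(-36469 - 1*(-25128)) = (2 + 59/6)/(-36469 + 25128) = (71/6)/(-11341) = (71/6)*(-1/11341) = -71/68046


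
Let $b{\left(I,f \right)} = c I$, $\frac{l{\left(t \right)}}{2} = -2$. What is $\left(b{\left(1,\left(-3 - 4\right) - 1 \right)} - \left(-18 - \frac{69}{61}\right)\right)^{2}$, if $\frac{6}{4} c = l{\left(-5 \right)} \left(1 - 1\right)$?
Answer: $\frac{1361889}{3721} \approx 366.0$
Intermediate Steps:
$l{\left(t \right)} = -4$ ($l{\left(t \right)} = 2 \left(-2\right) = -4$)
$c = 0$ ($c = \frac{2 \left(- 4 \left(1 - 1\right)\right)}{3} = \frac{2 \left(\left(-4\right) 0\right)}{3} = \frac{2}{3} \cdot 0 = 0$)
$b{\left(I,f \right)} = 0$ ($b{\left(I,f \right)} = 0 I = 0$)
$\left(b{\left(1,\left(-3 - 4\right) - 1 \right)} - \left(-18 - \frac{69}{61}\right)\right)^{2} = \left(0 - \left(-18 - \frac{69}{61}\right)\right)^{2} = \left(0 - - \frac{1167}{61}\right)^{2} = \left(0 + \left(18 + \frac{69}{61}\right)\right)^{2} = \left(0 + \frac{1167}{61}\right)^{2} = \left(\frac{1167}{61}\right)^{2} = \frac{1361889}{3721}$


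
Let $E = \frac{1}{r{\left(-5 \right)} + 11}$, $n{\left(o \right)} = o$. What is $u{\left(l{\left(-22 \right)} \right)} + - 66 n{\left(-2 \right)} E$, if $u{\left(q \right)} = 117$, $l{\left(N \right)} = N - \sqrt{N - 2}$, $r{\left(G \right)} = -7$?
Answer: $150$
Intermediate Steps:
$l{\left(N \right)} = N - \sqrt{-2 + N}$
$E = \frac{1}{4}$ ($E = \frac{1}{-7 + 11} = \frac{1}{4} \approx 0.25$)
$u{\left(l{\left(-22 \right)} \right)} + - 66 n{\left(-2 \right)} E = 117 + \left(-66\right) \left(-2\right) \frac{1}{4} = 117 + 132 \cdot \frac{1}{4} = 117 + 33 = 150$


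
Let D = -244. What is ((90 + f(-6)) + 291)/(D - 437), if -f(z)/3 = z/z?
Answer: -126/227 ≈ -0.55507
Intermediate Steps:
f(z) = -3 (f(z) = -3*z/z = -3*1 = -3)
((90 + f(-6)) + 291)/(D - 437) = ((90 - 3) + 291)/(-244 - 437) = (87 + 291)/(-681) = 378*(-1/681) = -126/227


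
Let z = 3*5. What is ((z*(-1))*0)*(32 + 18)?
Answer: 0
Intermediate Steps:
z = 15
((z*(-1))*0)*(32 + 18) = ((15*(-1))*0)*(32 + 18) = -15*0*50 = 0*50 = 0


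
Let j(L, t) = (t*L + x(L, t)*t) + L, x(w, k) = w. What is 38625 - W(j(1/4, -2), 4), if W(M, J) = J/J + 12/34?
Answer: 656602/17 ≈ 38624.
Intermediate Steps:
j(L, t) = L + 2*L*t (j(L, t) = (t*L + L*t) + L = (L*t + L*t) + L = 2*L*t + L = L + 2*L*t)
W(M, J) = 23/17 (W(M, J) = 1 + 12*(1/34) = 1 + 6/17 = 23/17)
38625 - W(j(1/4, -2), 4) = 38625 - 1*23/17 = 38625 - 23/17 = 656602/17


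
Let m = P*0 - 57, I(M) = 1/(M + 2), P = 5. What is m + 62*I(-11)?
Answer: -575/9 ≈ -63.889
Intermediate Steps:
I(M) = 1/(2 + M)
m = -57 (m = 5*0 - 57 = 0 - 57 = -57)
m + 62*I(-11) = -57 + 62/(2 - 11) = -57 + 62/(-9) = -57 + 62*(-⅑) = -57 - 62/9 = -575/9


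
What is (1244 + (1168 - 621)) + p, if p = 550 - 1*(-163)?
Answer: 2504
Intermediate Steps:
p = 713 (p = 550 + 163 = 713)
(1244 + (1168 - 621)) + p = (1244 + (1168 - 621)) + 713 = (1244 + 547) + 713 = 1791 + 713 = 2504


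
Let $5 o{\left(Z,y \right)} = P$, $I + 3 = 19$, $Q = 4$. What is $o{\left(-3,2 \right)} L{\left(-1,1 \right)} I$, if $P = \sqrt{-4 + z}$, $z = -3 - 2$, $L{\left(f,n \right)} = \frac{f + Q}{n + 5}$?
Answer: $\frac{24 i}{5} \approx 4.8 i$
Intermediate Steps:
$I = 16$ ($I = -3 + 19 = 16$)
$L{\left(f,n \right)} = \frac{4 + f}{5 + n}$ ($L{\left(f,n \right)} = \frac{f + 4}{n + 5} = \frac{4 + f}{5 + n}$)
$z = -5$
$P = 3 i$ ($P = \sqrt{-4 - 5} = \sqrt{-9} = 3 i \approx 3.0 i$)
$o{\left(Z,y \right)} = \frac{3 i}{5}$
$o{\left(-3,2 \right)} L{\left(-1,1 \right)} I = \frac{3 i}{5} \frac{4 - 1}{5 + 1} \cdot 16 = \frac{3 i}{5} \cdot \frac{1}{6} \cdot 3 \cdot 16 = \frac{3 i}{5} \cdot \frac{1}{2} \cdot 16 = \frac{3 i}{10} \cdot 16 = \frac{24 i}{5}$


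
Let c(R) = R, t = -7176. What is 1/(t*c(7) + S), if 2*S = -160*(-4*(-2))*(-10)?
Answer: -1/43832 ≈ -2.2814e-5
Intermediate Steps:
S = 6400 (S = (-160*(-4*(-2))*(-10))/2 = (-1280*(-10))/2 = (-160*(-80))/2 = (½)*12800 = 6400)
1/(t*c(7) + S) = 1/(-7176*7 + 6400) = 1/(-50232 + 6400) = 1/(-43832) = -1/43832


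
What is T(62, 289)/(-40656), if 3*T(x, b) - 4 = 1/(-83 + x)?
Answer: -83/2561328 ≈ -3.2405e-5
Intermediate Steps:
T(x, b) = 4/3 + 1/(3*(-83 + x))
T(62, 289)/(-40656) = ((-331 + 4*62)/(3*(-83 + 62)))/(-40656) = ((1/3)*(-331 + 248)/(-21))*(-1/40656) = ((1/3)*(-1/21)*(-83))*(-1/40656) = (83/63)*(-1/40656) = -83/2561328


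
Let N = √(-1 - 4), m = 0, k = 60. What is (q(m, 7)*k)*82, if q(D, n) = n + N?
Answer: 34440 + 4920*I*√5 ≈ 34440.0 + 11001.0*I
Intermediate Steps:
N = I*√5 (N = √(-5) = I*√5 ≈ 2.2361*I)
q(D, n) = n + I*√5
(q(m, 7)*k)*82 = ((7 + I*√5)*60)*82 = (420 + 60*I*√5)*82 = 34440 + 4920*I*√5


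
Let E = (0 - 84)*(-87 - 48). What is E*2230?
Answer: 25288200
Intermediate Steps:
E = 11340 (E = -84*(-135) = 11340)
E*2230 = 11340*2230 = 25288200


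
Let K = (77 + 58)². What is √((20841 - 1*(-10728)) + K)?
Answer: √49794 ≈ 223.15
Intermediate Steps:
K = 18225 (K = 135² = 18225)
√((20841 - 1*(-10728)) + K) = √((20841 - 1*(-10728)) + 18225) = √((20841 + 10728) + 18225) = √(31569 + 18225) = √49794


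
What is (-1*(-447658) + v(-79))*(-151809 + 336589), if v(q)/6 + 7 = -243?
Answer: 82441075240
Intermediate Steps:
v(q) = -1500 (v(q) = -42 + 6*(-243) = -42 - 1458 = -1500)
(-1*(-447658) + v(-79))*(-151809 + 336589) = (-1*(-447658) - 1500)*(-151809 + 336589) = (447658 - 1500)*184780 = 446158*184780 = 82441075240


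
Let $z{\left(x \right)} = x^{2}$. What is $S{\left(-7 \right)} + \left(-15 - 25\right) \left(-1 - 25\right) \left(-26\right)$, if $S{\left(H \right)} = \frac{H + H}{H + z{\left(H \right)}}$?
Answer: $- \frac{81121}{3} \approx -27040.0$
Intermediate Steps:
$S{\left(H \right)} = \frac{2 H}{H + H^{2}}$ ($S{\left(H \right)} = \frac{H + H}{H + H^{2}} = \frac{2 H}{H + H^{2}}$)
$S{\left(-7 \right)} + \left(-15 - 25\right) \left(-1 - 25\right) \left(-26\right) = \frac{2}{1 - 7} + \left(-15 - 25\right) \left(-1 - 25\right) \left(-26\right) = \frac{2}{-6} + \left(-40\right) \left(-26\right) \left(-26\right) = 2 \left(- \frac{1}{6}\right) + 1040 \left(-26\right) = - \frac{1}{3} - 27040 = - \frac{81121}{3}$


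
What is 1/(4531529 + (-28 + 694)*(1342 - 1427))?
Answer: 1/4474919 ≈ 2.2347e-7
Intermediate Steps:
1/(4531529 + (-28 + 694)*(1342 - 1427)) = 1/(4531529 + 666*(-85)) = 1/(4531529 - 56610) = 1/4474919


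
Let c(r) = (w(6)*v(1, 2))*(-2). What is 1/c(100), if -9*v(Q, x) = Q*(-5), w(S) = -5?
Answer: 9/50 ≈ 0.18000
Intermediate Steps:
v(Q, x) = 5*Q/9 (v(Q, x) = -Q*(-5)/9 = -(-5)*Q/9 = 5*Q/9)
c(r) = 50/9 (c(r) = -25/9*(-2) = 50/9)
1/c(100) = 1/(50/9) = 9/50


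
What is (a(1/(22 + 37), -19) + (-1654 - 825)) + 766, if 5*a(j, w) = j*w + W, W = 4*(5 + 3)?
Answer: -503466/295 ≈ -1706.7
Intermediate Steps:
W = 32 (W = 4*8 = 32)
a(j, w) = 32/5 + j*w/5 (a(j, w) = (j*w + 32)/5 = (32 + j*w)/5 = 32/5 + j*w/5)
(a(1/(22 + 37), -19) + (-1654 - 825)) + 766 = ((32/5 + (1/5)*(-19)/(22 + 37)) + (-1654 - 825)) + 766 = ((32/5 + (1/5)*(-19)/59) - 2479) + 766 = ((32/5 + (1/5)*(1/59)*(-19)) - 2479) + 766 = ((32/5 - 19/295) - 2479) + 766 = (1869/295 - 2479) + 766 = -729436/295 + 766 = -503466/295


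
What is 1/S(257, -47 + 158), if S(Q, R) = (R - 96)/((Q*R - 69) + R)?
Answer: 9523/5 ≈ 1904.6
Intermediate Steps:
S(Q, R) = (-96 + R)/(-69 + R + Q*R) (S(Q, R) = (-96 + R)/((-69 + Q*R) + R) = (-96 + R)/(-69 + R + Q*R))
1/S(257, -47 + 158) = 1/((-96 + (-47 + 158))/(-69 + (-47 + 158) + 257*(-47 + 158))) = 1/((-96 + 111)/(-69 + 111 + 257*111)) = 1/(15/(-69 + 111 + 28527)) = 1/(15/28569) = 1/((1/28569)*15) = 1/(5/9523) = 9523/5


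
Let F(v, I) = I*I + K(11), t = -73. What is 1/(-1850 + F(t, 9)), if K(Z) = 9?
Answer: -1/1760 ≈ -0.00056818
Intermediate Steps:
F(v, I) = 9 + I² (F(v, I) = I*I + 9 = I² + 9 = 9 + I²)
1/(-1850 + F(t, 9)) = 1/(-1850 + (9 + 9²)) = 1/(-1850 + (9 + 81)) = 1/(-1850 + 90) = 1/(-1760) = -1/1760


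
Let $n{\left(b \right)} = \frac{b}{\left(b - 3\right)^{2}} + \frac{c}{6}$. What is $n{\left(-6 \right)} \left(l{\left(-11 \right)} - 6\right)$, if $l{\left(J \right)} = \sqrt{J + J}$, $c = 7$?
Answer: $- \frac{59}{9} + \frac{59 i \sqrt{22}}{54} \approx -6.5556 + 5.1247 i$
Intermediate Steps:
$n{\left(b \right)} = \frac{7}{6} + \frac{b}{\left(-3 + b\right)^{2}}$ ($n{\left(b \right)} = \frac{b}{\left(b - 3\right)^{2}} + \frac{7}{6} = \frac{b}{\left(-3 + b\right)^{2}} + 7 \cdot \frac{1}{6} = \frac{b}{\left(-3 + b\right)^{2}} + \frac{7}{6} = \frac{7}{6} + \frac{b}{\left(-3 + b\right)^{2}}$)
$l{\left(J \right)} = \sqrt{2} \sqrt{J}$ ($l{\left(J \right)} = \sqrt{2 J} = \sqrt{2} \sqrt{J}$)
$n{\left(-6 \right)} \left(l{\left(-11 \right)} - 6\right) = \left(\frac{7}{6} - \frac{6}{\left(-3 - 6\right)^{2}}\right) \left(\sqrt{2} \sqrt{-11} - 6\right) = \left(\frac{7}{6} - \frac{6}{81}\right) \left(\sqrt{2} i \sqrt{11} - 6\right) = \left(\frac{7}{6} - \frac{2}{27}\right) \left(i \sqrt{22} - 6\right) = \left(\frac{7}{6} - \frac{2}{27}\right) \left(-6 + i \sqrt{22}\right) = \frac{59 \left(-6 + i \sqrt{22}\right)}{54} = - \frac{59}{9} + \frac{59 i \sqrt{22}}{54}$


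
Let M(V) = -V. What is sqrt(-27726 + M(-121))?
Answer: I*sqrt(27605) ≈ 166.15*I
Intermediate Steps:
sqrt(-27726 + M(-121)) = sqrt(-27726 - 1*(-121)) = sqrt(-27726 + 121) = sqrt(-27605) = I*sqrt(27605)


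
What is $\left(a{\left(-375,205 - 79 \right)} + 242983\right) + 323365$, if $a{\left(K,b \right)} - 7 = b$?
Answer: $566481$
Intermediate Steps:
$a{\left(K,b \right)} = 7 + b$
$\left(a{\left(-375,205 - 79 \right)} + 242983\right) + 323365 = \left(\left(7 + \left(205 - 79\right)\right) + 242983\right) + 323365 = \left(\left(7 + 126\right) + 242983\right) + 323365 = \left(133 + 242983\right) + 323365 = 243116 + 323365 = 566481$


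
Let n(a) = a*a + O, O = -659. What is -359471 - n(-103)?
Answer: -369421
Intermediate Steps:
n(a) = -659 + a² (n(a) = a*a - 659 = a² - 659 = -659 + a²)
-359471 - n(-103) = -359471 - (-659 + (-103)²) = -359471 - (-659 + 10609) = -359471 - 1*9950 = -359471 - 9950 = -369421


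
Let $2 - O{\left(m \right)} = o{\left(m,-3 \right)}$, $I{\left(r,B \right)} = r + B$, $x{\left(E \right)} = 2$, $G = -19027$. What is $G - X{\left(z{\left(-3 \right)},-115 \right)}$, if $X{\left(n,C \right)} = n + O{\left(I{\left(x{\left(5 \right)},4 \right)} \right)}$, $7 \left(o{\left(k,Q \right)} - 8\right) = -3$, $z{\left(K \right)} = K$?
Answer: $- \frac{133129}{7} \approx -19018.0$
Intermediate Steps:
$I{\left(r,B \right)} = B + r$
$o{\left(k,Q \right)} = \frac{53}{7}$ ($o{\left(k,Q \right)} = 8 + \frac{1}{7} \left(-3\right) = 8 - \frac{3}{7} = \frac{53}{7}$)
$O{\left(m \right)} = - \frac{39}{7}$ ($O{\left(m \right)} = 2 - \frac{53}{7} = - \frac{39}{7}$)
$X{\left(n,C \right)} = - \frac{39}{7} + n$ ($X{\left(n,C \right)} = n - \frac{39}{7} = - \frac{39}{7} + n$)
$G - X{\left(z{\left(-3 \right)},-115 \right)} = -19027 - \left(- \frac{39}{7} - 3\right) = -19027 - - \frac{60}{7} = -19027 + \frac{60}{7} = - \frac{133129}{7}$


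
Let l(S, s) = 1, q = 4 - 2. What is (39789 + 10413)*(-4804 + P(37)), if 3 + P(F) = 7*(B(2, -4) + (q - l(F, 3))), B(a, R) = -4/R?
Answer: -240618186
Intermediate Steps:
q = 2
P(F) = 11 (P(F) = -3 + 7*(-4/(-4) + (2 - 1*1)) = -3 + 7*(-4*(-¼) + (2 - 1)) = -3 + 7*(1 + 1) = -3 + 7*2 = -3 + 14 = 11)
(39789 + 10413)*(-4804 + P(37)) = (39789 + 10413)*(-4804 + 11) = 50202*(-4793) = -240618186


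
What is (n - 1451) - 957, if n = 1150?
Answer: -1258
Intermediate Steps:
(n - 1451) - 957 = (1150 - 1451) - 957 = -301 - 957 = -1258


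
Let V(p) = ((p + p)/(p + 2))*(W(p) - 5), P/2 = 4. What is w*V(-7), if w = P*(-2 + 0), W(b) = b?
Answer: 2688/5 ≈ 537.60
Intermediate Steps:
P = 8 (P = 2*4 = 8)
V(p) = 2*p*(-5 + p)/(2 + p) (V(p) = ((p + p)/(p + 2))*(p - 5) = ((2*p)/(2 + p))*(-5 + p) = (2*p/(2 + p))*(-5 + p) = 2*p*(-5 + p)/(2 + p))
w = -16 (w = 8*(-2 + 0) = 8*(-2) = -16)
w*V(-7) = -32*(-7)*(-5 - 7)/(2 - 7) = -32*(-7)*(-12)/(-5) = -32*(-7)*(-1)*(-12)/5 = -16*(-168/5) = 2688/5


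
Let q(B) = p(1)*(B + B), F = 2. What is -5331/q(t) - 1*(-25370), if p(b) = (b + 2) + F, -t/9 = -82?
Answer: 62408423/2460 ≈ 25369.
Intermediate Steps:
t = 738 (t = -9*(-82) = 738)
p(b) = 4 + b (p(b) = (b + 2) + 2 = (2 + b) + 2 = 4 + b)
q(B) = 10*B (q(B) = (4 + 1)*(B + B) = 5*(2*B) = 10*B)
-5331/q(t) - 1*(-25370) = -5331/(10*738) - 1*(-25370) = -5331/7380 + 25370 = -5331*1/7380 + 25370 = -1777/2460 + 25370 = 62408423/2460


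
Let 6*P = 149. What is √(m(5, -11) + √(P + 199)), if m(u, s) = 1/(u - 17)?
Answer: √(-3 + 6*√8058)/6 ≈ 3.8572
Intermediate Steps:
P = 149/6 (P = (⅙)*149 = 149/6 ≈ 24.833)
m(u, s) = 1/(-17 + u)
√(m(5, -11) + √(P + 199)) = √(1/(-17 + 5) + √(149/6 + 199)) = √(1/(-12) + √(1343/6)) = √(-1/12 + √8058/6)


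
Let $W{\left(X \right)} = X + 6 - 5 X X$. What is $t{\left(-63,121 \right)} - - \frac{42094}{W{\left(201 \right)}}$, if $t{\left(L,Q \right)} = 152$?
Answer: $\frac{184155914}{1211829} \approx 151.97$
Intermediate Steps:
$W{\left(X \right)} = X - 30 X^{2}$ ($W{\left(X \right)} = X + 6 \left(- 5 X^{2}\right) = X - 30 X^{2}$)
$t{\left(-63,121 \right)} - - \frac{42094}{W{\left(201 \right)}} = 152 - - \frac{42094}{201 \left(1 - 6030\right)} = 152 - - \frac{42094}{201 \left(-6029\right)} = 152 - - \frac{42094}{-1211829} = 152 - \left(-42094\right) \left(- \frac{1}{1211829}\right) = 152 - \frac{42094}{1211829} = \frac{184155914}{1211829}$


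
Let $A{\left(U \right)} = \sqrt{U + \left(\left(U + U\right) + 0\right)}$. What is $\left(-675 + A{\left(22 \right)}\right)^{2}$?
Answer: $\left(675 - \sqrt{66}\right)^{2} \approx 4.4472 \cdot 10^{5}$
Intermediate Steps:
$A{\left(U \right)} = \sqrt{3} \sqrt{U}$ ($A{\left(U \right)} = \sqrt{U + \left(2 U + 0\right)} = \sqrt{U + 2 U} = \sqrt{3 U} = \sqrt{3} \sqrt{U}$)
$\left(-675 + A{\left(22 \right)}\right)^{2} = \left(-675 + \sqrt{3} \sqrt{22}\right)^{2} = \left(-675 + \sqrt{66}\right)^{2}$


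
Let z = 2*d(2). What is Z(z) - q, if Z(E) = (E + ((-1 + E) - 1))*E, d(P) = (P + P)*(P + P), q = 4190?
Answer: -2206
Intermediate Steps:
d(P) = 4*P**2 (d(P) = (2*P)*(2*P) = 4*P**2)
z = 32 (z = 2*(4*2**2) = 2*(4*4) = 2*16 = 32)
Z(E) = E*(-2 + 2*E) (Z(E) = (E + (-2 + E))*E = (-2 + 2*E)*E = E*(-2 + 2*E))
Z(z) - q = 2*32*(-1 + 32) - 1*4190 = 2*32*31 - 4190 = 1984 - 4190 = -2206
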